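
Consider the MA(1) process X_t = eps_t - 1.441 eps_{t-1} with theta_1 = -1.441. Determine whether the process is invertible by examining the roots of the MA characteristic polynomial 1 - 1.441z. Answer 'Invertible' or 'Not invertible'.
\text{Not invertible}

The MA(q) characteristic polynomial is P(z) = 1 - 1.441z.
Invertibility requires all roots to lie outside the unit circle, i.e. |z| > 1 for every root.
This is linear in z: 1 + (-1.441) z = 0  =>  z = -1/(-1.441) = 0.693963,  |z| = 0.693963.
Moduli of all roots: 0.6940.
All moduli strictly greater than 1? No.
Verdict: Not invertible.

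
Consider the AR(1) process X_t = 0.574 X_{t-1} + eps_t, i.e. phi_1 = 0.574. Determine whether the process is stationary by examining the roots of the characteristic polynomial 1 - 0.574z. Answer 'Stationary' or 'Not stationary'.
\text{Stationary}

The AR(p) characteristic polynomial is P(z) = 1 - 0.574z.
Stationarity requires all roots to lie outside the unit circle, i.e. |z| > 1 for every root.
This is linear in z: 1 + (-0.574) z = 0  =>  z = -1/(-0.574) = 1.74216,  |z| = 1.74216.
Moduli of all roots: 1.7422.
All moduli strictly greater than 1? Yes.
Verdict: Stationary.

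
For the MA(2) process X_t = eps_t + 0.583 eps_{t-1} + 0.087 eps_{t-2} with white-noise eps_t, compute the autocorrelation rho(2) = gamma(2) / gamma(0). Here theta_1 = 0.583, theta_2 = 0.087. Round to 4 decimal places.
\rho(2) = 0.0646

For an MA(q) process with theta_0 = 1, the autocovariance is
  gamma(k) = sigma^2 * sum_{i=0..q-k} theta_i * theta_{i+k},
and rho(k) = gamma(k) / gamma(0). Sigma^2 cancels.
  numerator   = (1)*(0.087) = 0.087.
  denominator = (1)^2 + (0.583)^2 + (0.087)^2 = 1.347458.
  rho(2) = 0.087 / 1.347458 = 0.0646.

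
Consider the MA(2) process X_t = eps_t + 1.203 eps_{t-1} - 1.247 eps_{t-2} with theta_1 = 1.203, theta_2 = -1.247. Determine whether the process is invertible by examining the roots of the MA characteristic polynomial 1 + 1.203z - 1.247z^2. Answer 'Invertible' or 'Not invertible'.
\text{Not invertible}

The MA(q) characteristic polynomial is P(z) = 1 + 1.203z - 1.247z^2.
Invertibility requires all roots to lie outside the unit circle, i.e. |z| > 1 for every root.
Set 1 + (1.203) z + (-1.247) z^2 = 0, i.e. a z^2 + b z + c = 0 with a = -1.247, b = 1.203, c = 1.
Discriminant D = b^2 - 4ac = (1.203)^2 - 4*(-1.247)*1 = 1.447209 - (-4.988) = 6.435209.
D >= 0, so the roots are real: z = (-b +/- sqrt(D)) / (2a) = (-1.203 +/- 2.536771) / (-2.494).
  z_1 = (-1.203 + 2.536771) / (-2.494) = -0.5348,   |z_1| = 0.5348.
  z_2 = (-1.203 - 2.536771) / (-2.494) = 1.4995,   |z_2| = 1.4995.
Moduli of all roots: 0.5348, 1.4995.
All moduli strictly greater than 1? No.
Verdict: Not invertible.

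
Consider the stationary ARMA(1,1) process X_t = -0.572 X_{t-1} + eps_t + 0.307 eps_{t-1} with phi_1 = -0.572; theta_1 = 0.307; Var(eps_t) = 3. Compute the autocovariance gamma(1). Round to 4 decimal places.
\gamma(1) = -0.9741

Multiply the model equation by X_{t-k} and take expectations. With theta_0 = psi_0 = 1 and psi_j the MA(infinity) weights, this gives
  gamma(k) - sum_i phi_i gamma(k-i) = c_k,
  c_k = sigma^2 * sum_{j=k..q} theta_j psi_{j-k}   (c_k = 0 for k > q),
using gamma(-m) = gamma(m).
psi-weights needed (psi_j = theta_j + sum_i phi_i psi_{j-i}):
  psi_1 = theta_1 + phi_1 = 0.307 + (-0.572) = -0.265
Right-hand sides:
  c_0 = sigma^2 (1 + theta_1 psi_1) = 3 * (1 + (0.307)(-0.265)) = 3 * 0.918645 = 2.755935
  c_1 = sigma^2 theta_1 = 3 * (0.307) = 0.921
  c_2 = 0
Equations for k = 0 and k = 1 (AR order 1):
  gamma(0) = phi_1 gamma(1) + c_0
  gamma(1) = phi_1 gamma(0) + c_1
Substituting the second into the first: gamma(0) (1 - phi_1^2) = c_0 + phi_1 c_1, so
  gamma(0) = (c_0 + phi_1 c_1) / (1 - phi_1^2) = (2.755935 + (-0.572)(0.921)) / (1 - (-0.572)^2) = 2.229123 / 0.672816 = 3.313124.
  gamma(1) = phi_1 gamma(0) + c_1 = (-0.572)(3.313124) + (0.921) = -0.974107.
Therefore gamma(1) = -0.9741 (to 4 decimal places).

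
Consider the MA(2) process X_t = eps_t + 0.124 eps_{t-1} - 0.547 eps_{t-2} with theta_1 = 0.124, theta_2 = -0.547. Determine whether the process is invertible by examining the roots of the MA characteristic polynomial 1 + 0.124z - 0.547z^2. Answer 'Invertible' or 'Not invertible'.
\text{Invertible}

The MA(q) characteristic polynomial is P(z) = 1 + 0.124z - 0.547z^2.
Invertibility requires all roots to lie outside the unit circle, i.e. |z| > 1 for every root.
Set 1 + (0.124) z + (-0.547) z^2 = 0, i.e. a z^2 + b z + c = 0 with a = -0.547, b = 0.124, c = 1.
Discriminant D = b^2 - 4ac = (0.124)^2 - 4*(-0.547)*1 = 0.015376 - (-2.188) = 2.203376.
D >= 0, so the roots are real: z = (-b +/- sqrt(D)) / (2a) = (-0.124 +/- 1.484377) / (-1.094).
  z_1 = (-0.124 + 1.484377) / (-1.094) = -1.2435,   |z_1| = 1.2435.
  z_2 = (-0.124 - 1.484377) / (-1.094) = 1.4702,   |z_2| = 1.4702.
Moduli of all roots: 1.2435, 1.4702.
All moduli strictly greater than 1? Yes.
Verdict: Invertible.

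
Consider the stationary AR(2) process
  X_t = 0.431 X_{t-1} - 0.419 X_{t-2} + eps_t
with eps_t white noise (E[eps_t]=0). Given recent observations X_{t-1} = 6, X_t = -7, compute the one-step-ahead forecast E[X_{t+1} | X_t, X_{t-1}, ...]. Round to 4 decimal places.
E[X_{t+1} \mid \mathcal F_t] = -5.5310

For an AR(p) model X_t = c + sum_i phi_i X_{t-i} + eps_t, the
one-step-ahead conditional mean is
  E[X_{t+1} | X_t, ...] = c + sum_i phi_i X_{t+1-i}.
Substitute known values:
  E[X_{t+1} | ...] = (0.431) * (-7) + (-0.419) * (6)
                   = -5.5310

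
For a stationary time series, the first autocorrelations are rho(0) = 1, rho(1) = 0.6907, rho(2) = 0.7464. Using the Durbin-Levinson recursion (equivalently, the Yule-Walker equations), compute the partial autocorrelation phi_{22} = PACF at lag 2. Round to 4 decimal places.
\phi_{22} = 0.5150

The PACF at lag k is phi_{kk}, the last component of the solution
to the Yule-Walker system G_k phi = r_k where
  (G_k)_{ij} = rho(|i - j|), (r_k)_i = rho(i), i,j = 1..k.
Equivalently, Durbin-Levinson gives phi_{kk} iteratively:
  phi_{11} = rho(1)
  phi_{kk} = [rho(k) - sum_{j=1..k-1} phi_{k-1,j} rho(k-j)]
            / [1 - sum_{j=1..k-1} phi_{k-1,j} rho(j)],
  phi_{k,j} = phi_{k-1,j} - phi_{kk} phi_{k-1,k-j},  j = 1..k-1.
Step k = 1:
  phi_11 = rho(1) = 0.6907.
Step k = 2:
  phi_22 = [rho(2) - phi_11 rho(1)] / [1 - phi_11 rho(1)] = [0.7464 - (0.6907)(0.6907)] / [1 - (0.6907)(0.6907)]
         = 0.26933351 / 0.52293351 = 0.515.
Therefore phi_{22} = 0.5150.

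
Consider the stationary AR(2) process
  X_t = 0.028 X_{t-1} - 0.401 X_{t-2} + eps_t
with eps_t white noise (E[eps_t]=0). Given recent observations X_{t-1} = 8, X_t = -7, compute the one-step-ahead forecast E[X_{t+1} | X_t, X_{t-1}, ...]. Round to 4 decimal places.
E[X_{t+1} \mid \mathcal F_t] = -3.4040

For an AR(p) model X_t = c + sum_i phi_i X_{t-i} + eps_t, the
one-step-ahead conditional mean is
  E[X_{t+1} | X_t, ...] = c + sum_i phi_i X_{t+1-i}.
Substitute known values:
  E[X_{t+1} | ...] = (0.028) * (-7) + (-0.401) * (8)
                   = -3.4040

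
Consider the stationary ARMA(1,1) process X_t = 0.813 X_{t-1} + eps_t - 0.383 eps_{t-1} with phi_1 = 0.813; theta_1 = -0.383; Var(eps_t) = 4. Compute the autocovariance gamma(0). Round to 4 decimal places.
\gamma(0) = 6.1815

Multiply the model equation by X_{t-k} and take expectations. With theta_0 = psi_0 = 1 and psi_j the MA(infinity) weights, this gives
  gamma(k) - sum_i phi_i gamma(k-i) = c_k,
  c_k = sigma^2 * sum_{j=k..q} theta_j psi_{j-k}   (c_k = 0 for k > q),
using gamma(-m) = gamma(m).
psi-weights needed (psi_j = theta_j + sum_i phi_i psi_{j-i}):
  psi_1 = theta_1 + phi_1 = -0.383 + (0.813) = 0.43
Right-hand sides:
  c_0 = sigma^2 (1 + theta_1 psi_1) = 4 * (1 + (-0.383)(0.43)) = 4 * 0.83531 = 3.34124
  c_1 = sigma^2 theta_1 = 4 * (-0.383) = -1.532
  c_2 = 0
Equations for k = 0 and k = 1 (AR order 1):
  gamma(0) = phi_1 gamma(1) + c_0
  gamma(1) = phi_1 gamma(0) + c_1
Substituting the second into the first: gamma(0) (1 - phi_1^2) = c_0 + phi_1 c_1, so
  gamma(0) = (c_0 + phi_1 c_1) / (1 - phi_1^2) = (3.34124 + (0.813)(-1.532)) / (1 - (0.813)^2) = 2.095724 / 0.339031 = 6.181511.
Therefore gamma(0) = 6.1815 (to 4 decimal places).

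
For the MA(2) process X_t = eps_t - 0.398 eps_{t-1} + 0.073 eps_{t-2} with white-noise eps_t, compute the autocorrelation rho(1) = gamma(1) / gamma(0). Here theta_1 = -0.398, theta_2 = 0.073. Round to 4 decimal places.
\rho(1) = -0.3670

For an MA(q) process with theta_0 = 1, the autocovariance is
  gamma(k) = sigma^2 * sum_{i=0..q-k} theta_i * theta_{i+k},
and rho(k) = gamma(k) / gamma(0). Sigma^2 cancels.
  numerator   = (1)*(-0.398) + (-0.398)*(0.073) = -0.427054.
  denominator = (1)^2 + (-0.398)^2 + (0.073)^2 = 1.163733.
  rho(1) = -0.427054 / 1.163733 = -0.3670.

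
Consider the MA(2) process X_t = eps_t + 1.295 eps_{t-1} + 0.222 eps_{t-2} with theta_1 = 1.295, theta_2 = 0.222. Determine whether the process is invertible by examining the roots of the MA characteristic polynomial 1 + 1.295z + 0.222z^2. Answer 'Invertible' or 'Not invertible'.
\text{Not invertible}

The MA(q) characteristic polynomial is P(z) = 1 + 1.295z + 0.222z^2.
Invertibility requires all roots to lie outside the unit circle, i.e. |z| > 1 for every root.
Set 1 + (1.295) z + (0.222) z^2 = 0, i.e. a z^2 + b z + c = 0 with a = 0.222, b = 1.295, c = 1.
Discriminant D = b^2 - 4ac = (1.295)^2 - 4*(0.222)*1 = 1.677025 - (0.888) = 0.789025.
D >= 0, so the roots are real: z = (-b +/- sqrt(D)) / (2a) = (-1.295 +/- 0.888271) / (0.444).
  z_1 = (-1.295 + 0.888271) / (0.444) = -0.9161,   |z_1| = 0.9161.
  z_2 = (-1.295 - 0.888271) / (0.444) = -4.9173,   |z_2| = 4.9173.
Moduli of all roots: 0.9161, 4.9173.
All moduli strictly greater than 1? No.
Verdict: Not invertible.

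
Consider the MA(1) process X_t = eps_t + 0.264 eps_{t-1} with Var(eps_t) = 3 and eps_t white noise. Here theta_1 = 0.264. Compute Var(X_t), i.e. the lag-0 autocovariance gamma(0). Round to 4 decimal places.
\gamma(0) = 3.2091

For an MA(q) process X_t = eps_t + sum_i theta_i eps_{t-i} with
Var(eps_t) = sigma^2, the variance is
  gamma(0) = sigma^2 * (1 + sum_i theta_i^2).
  sum_i theta_i^2 = (0.264)^2 = 0.069696.
  gamma(0) = 3 * (1 + 0.069696) = 3 * 1.069696 = 3.209088, which rounds to 3.2091.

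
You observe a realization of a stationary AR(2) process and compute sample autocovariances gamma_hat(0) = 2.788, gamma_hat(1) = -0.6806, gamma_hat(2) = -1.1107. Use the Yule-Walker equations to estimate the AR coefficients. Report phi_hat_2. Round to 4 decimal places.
\hat\phi_{2} = -0.4870

The Yule-Walker equations for an AR(p) process read, in matrix form,
  Gamma_p phi = r_p,   with   (Gamma_p)_{ij} = gamma(|i - j|),
                       (r_p)_i = gamma(i),   i,j = 1..p.
Substitute the sample gammas (Toeplitz matrix and right-hand side of size 2):
  Gamma_p = [[2.788, -0.6806], [-0.6806, 2.788]]
  r_p     = [-0.6806, -1.1107]
Written out:
  2.788 phi_1 - 0.6806 phi_2 = -0.6806
  -0.6806 phi_1 + 2.788 phi_2 = -1.1107
Solve by Cramer's rule:
  det = gamma(0)^2 - gamma(1)^2 = (2.788)^2 - (-0.6806)^2 = 7.772944 - 0.46321636 = 7.30972764
  phi_hat_1 = [gamma(1) gamma(0) - gamma(1) gamma(2)] / det = [(-0.6806)(2.788) - (-0.6806)(-1.1107)] / 7.30972764 = -2.65345522 / 7.30972764 = -0.363
  phi_hat_2 = [gamma(0) gamma(2) - gamma(1)^2] / det = [(2.788)(-1.1107) - (-0.6806)^2] / 7.30972764 = -3.55984796 / 7.30972764 = -0.487
So phi_hat = [-0.3630, -0.4870].
Therefore phi_hat_2 = -0.4870.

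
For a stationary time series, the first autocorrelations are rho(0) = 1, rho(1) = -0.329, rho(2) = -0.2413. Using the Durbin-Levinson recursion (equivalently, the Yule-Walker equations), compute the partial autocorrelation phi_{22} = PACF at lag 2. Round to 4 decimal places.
\phi_{22} = -0.3920

The PACF at lag k is phi_{kk}, the last component of the solution
to the Yule-Walker system G_k phi = r_k where
  (G_k)_{ij} = rho(|i - j|), (r_k)_i = rho(i), i,j = 1..k.
Equivalently, Durbin-Levinson gives phi_{kk} iteratively:
  phi_{11} = rho(1)
  phi_{kk} = [rho(k) - sum_{j=1..k-1} phi_{k-1,j} rho(k-j)]
            / [1 - sum_{j=1..k-1} phi_{k-1,j} rho(j)],
  phi_{k,j} = phi_{k-1,j} - phi_{kk} phi_{k-1,k-j},  j = 1..k-1.
Step k = 1:
  phi_11 = rho(1) = -0.329.
Step k = 2:
  phi_22 = [rho(2) - phi_11 rho(1)] / [1 - phi_11 rho(1)] = [-0.2413 - (-0.329)(-0.329)] / [1 - (-0.329)(-0.329)]
         = -0.349541 / 0.891759 = -0.392.
Therefore phi_{22} = -0.3920.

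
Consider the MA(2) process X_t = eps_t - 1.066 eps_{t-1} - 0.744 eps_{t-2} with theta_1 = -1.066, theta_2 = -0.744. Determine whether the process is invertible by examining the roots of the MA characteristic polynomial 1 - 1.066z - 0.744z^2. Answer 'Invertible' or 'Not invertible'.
\text{Not invertible}

The MA(q) characteristic polynomial is P(z) = 1 - 1.066z - 0.744z^2.
Invertibility requires all roots to lie outside the unit circle, i.e. |z| > 1 for every root.
Set 1 + (-1.066) z + (-0.744) z^2 = 0, i.e. a z^2 + b z + c = 0 with a = -0.744, b = -1.066, c = 1.
Discriminant D = b^2 - 4ac = (-1.066)^2 - 4*(-0.744)*1 = 1.136356 - (-2.976) = 4.112356.
D >= 0, so the roots are real: z = (-b +/- sqrt(D)) / (2a) = (1.066 +/- 2.027894) / (-1.488).
  z_1 = (1.066 + 2.027894) / (-1.488) = -2.0792,   |z_1| = 2.0792.
  z_2 = (1.066 - 2.027894) / (-1.488) = 0.6464,   |z_2| = 0.6464.
Moduli of all roots: 2.0792, 0.6464.
All moduli strictly greater than 1? No.
Verdict: Not invertible.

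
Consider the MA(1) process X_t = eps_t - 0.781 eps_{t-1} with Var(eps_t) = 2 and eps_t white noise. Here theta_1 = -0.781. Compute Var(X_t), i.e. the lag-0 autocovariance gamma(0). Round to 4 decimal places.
\gamma(0) = 3.2199

For an MA(q) process X_t = eps_t + sum_i theta_i eps_{t-i} with
Var(eps_t) = sigma^2, the variance is
  gamma(0) = sigma^2 * (1 + sum_i theta_i^2).
  sum_i theta_i^2 = (-0.781)^2 = 0.609961.
  gamma(0) = 2 * (1 + 0.609961) = 2 * 1.609961 = 3.219922, which rounds to 3.2199.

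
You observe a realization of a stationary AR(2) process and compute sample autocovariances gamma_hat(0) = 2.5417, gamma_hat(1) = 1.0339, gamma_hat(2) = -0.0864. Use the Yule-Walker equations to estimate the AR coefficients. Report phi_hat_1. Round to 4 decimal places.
\hat\phi_{1} = 0.5040

The Yule-Walker equations for an AR(p) process read, in matrix form,
  Gamma_p phi = r_p,   with   (Gamma_p)_{ij} = gamma(|i - j|),
                       (r_p)_i = gamma(i),   i,j = 1..p.
Substitute the sample gammas (Toeplitz matrix and right-hand side of size 2):
  Gamma_p = [[2.5417, 1.0339], [1.0339, 2.5417]]
  r_p     = [1.0339, -0.0864]
Written out:
  2.5417 phi_1 + 1.0339 phi_2 = 1.0339
  1.0339 phi_1 + 2.5417 phi_2 = -0.0864
Solve by Cramer's rule:
  det = gamma(0)^2 - gamma(1)^2 = (2.5417)^2 - (1.0339)^2 = 6.46023889 - 1.06894921 = 5.39128968
  phi_hat_1 = [gamma(1) gamma(0) - gamma(1) gamma(2)] / det = [(1.0339)(2.5417) - (1.0339)(-0.0864)] / 5.39128968 = 2.71719259 / 5.39128968 = 0.504
  phi_hat_2 = [gamma(0) gamma(2) - gamma(1)^2] / det = [(2.5417)(-0.0864) - (1.0339)^2] / 5.39128968 = -1.28855209 / 5.39128968 = -0.239
So phi_hat = [0.5040, -0.2390].
Therefore phi_hat_1 = 0.5040.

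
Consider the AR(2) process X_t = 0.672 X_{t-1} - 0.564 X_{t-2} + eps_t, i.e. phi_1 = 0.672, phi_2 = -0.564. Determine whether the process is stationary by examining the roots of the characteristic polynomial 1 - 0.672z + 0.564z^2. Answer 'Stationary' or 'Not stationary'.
\text{Stationary}

The AR(p) characteristic polynomial is P(z) = 1 - 0.672z + 0.564z^2.
Stationarity requires all roots to lie outside the unit circle, i.e. |z| > 1 for every root.
Set 1 + (-0.672) z + (0.564) z^2 = 0, i.e. a z^2 + b z + c = 0 with a = 0.564, b = -0.672, c = 1.
Discriminant D = b^2 - 4ac = (-0.672)^2 - 4*(0.564)*1 = 0.451584 - (2.256) = -1.804416.
D < 0, so the roots are the complex-conjugate pair z = (-b +/- i sqrt(-D)) / (2a) = 0.5957 +/- 1.1909i.
For a conjugate pair |z|^2 = z * conj(z) = (product of roots) = c/a = 1/(0.564) = 1.77305, so |z| = sqrt(1.77305) = 1.3316 for both roots.
Moduli of all roots: 1.3316, 1.3316.
All moduli strictly greater than 1? Yes.
Verdict: Stationary.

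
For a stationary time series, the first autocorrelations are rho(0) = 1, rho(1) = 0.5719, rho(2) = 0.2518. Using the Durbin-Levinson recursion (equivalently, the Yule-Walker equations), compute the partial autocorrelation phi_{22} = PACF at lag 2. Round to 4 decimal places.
\phi_{22} = -0.1119

The PACF at lag k is phi_{kk}, the last component of the solution
to the Yule-Walker system G_k phi = r_k where
  (G_k)_{ij} = rho(|i - j|), (r_k)_i = rho(i), i,j = 1..k.
Equivalently, Durbin-Levinson gives phi_{kk} iteratively:
  phi_{11} = rho(1)
  phi_{kk} = [rho(k) - sum_{j=1..k-1} phi_{k-1,j} rho(k-j)]
            / [1 - sum_{j=1..k-1} phi_{k-1,j} rho(j)],
  phi_{k,j} = phi_{k-1,j} - phi_{kk} phi_{k-1,k-j},  j = 1..k-1.
Step k = 1:
  phi_11 = rho(1) = 0.5719.
Step k = 2:
  phi_22 = [rho(2) - phi_11 rho(1)] / [1 - phi_11 rho(1)] = [0.2518 - (0.5719)(0.5719)] / [1 - (0.5719)(0.5719)]
         = -0.07526961 / 0.67293039 = -0.1119.
Therefore phi_{22} = -0.1119.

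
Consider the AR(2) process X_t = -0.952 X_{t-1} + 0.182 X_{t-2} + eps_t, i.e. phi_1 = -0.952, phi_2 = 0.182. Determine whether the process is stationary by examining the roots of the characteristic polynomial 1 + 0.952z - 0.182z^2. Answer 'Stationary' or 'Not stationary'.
\text{Not stationary}

The AR(p) characteristic polynomial is P(z) = 1 + 0.952z - 0.182z^2.
Stationarity requires all roots to lie outside the unit circle, i.e. |z| > 1 for every root.
Set 1 + (0.952) z + (-0.182) z^2 = 0, i.e. a z^2 + b z + c = 0 with a = -0.182, b = 0.952, c = 1.
Discriminant D = b^2 - 4ac = (0.952)^2 - 4*(-0.182)*1 = 0.906304 - (-0.728) = 1.634304.
D >= 0, so the roots are real: z = (-b +/- sqrt(D)) / (2a) = (-0.952 +/- 1.278399) / (-0.364).
  z_1 = (-0.952 + 1.278399) / (-0.364) = -0.8967,   |z_1| = 0.8967.
  z_2 = (-0.952 - 1.278399) / (-0.364) = 6.1275,   |z_2| = 6.1275.
Moduli of all roots: 0.8967, 6.1275.
All moduli strictly greater than 1? No.
Verdict: Not stationary.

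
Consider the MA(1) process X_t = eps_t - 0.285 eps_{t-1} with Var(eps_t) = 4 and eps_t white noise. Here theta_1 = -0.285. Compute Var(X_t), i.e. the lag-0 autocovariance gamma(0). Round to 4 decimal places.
\gamma(0) = 4.3249

For an MA(q) process X_t = eps_t + sum_i theta_i eps_{t-i} with
Var(eps_t) = sigma^2, the variance is
  gamma(0) = sigma^2 * (1 + sum_i theta_i^2).
  sum_i theta_i^2 = (-0.285)^2 = 0.081225.
  gamma(0) = 4 * (1 + 0.081225) = 4 * 1.081225 = 4.3249.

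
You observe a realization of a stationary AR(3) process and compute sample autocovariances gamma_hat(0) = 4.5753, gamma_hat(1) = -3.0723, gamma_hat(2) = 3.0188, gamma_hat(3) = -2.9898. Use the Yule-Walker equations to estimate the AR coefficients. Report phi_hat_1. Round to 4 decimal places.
\hat\phi_{1} = -0.3160

The Yule-Walker equations for an AR(p) process read, in matrix form,
  Gamma_p phi = r_p,   with   (Gamma_p)_{ij} = gamma(|i - j|),
                       (r_p)_i = gamma(i),   i,j = 1..p.
Substitute the sample gammas (Toeplitz matrix and right-hand side of size 3):
  Gamma_p = [[4.5753, -3.0723, 3.0188], [-3.0723, 4.5753, -3.0723], [3.0188, -3.0723, 4.5753]]
  r_p     = [-3.0723, 3.0188, -2.9898]
Written out (R1..R3):
  (R1) 4.5753 phi_1 - 3.0723 phi_2 + 3.0188 phi_3 = -3.0723
  (R2) -3.0723 phi_1 + 4.5753 phi_2 - 3.0723 phi_3 = 3.0188
  (R3) 3.0188 phi_1 - 3.0723 phi_2 + 4.5753 phi_3 = -2.9898
Gaussian elimination:
  R2 <- R2 - (-3.0723/4.5753) R1 = R2 - (-0.671497) R1:  2.51226 phi_2 - 1.045185 phi_3 = 0.95576
  R3 <- R3 - (3.0188/4.5753) R1 = R3 - (0.659804) R1:  -1.045185 phi_2 + 2.583485 phi_3 = -0.962685
  R3 <- R3 - (-1.045185/2.51226) R2 = R3 - (-0.416034) R2:  2.148652 phi_3 = -0.565057
Back-substitution:
  phi_hat_3 = -0.565057 / 2.148652 = -0.262982
  phi_hat_2 = (0.95576 - (-1.045185)(-0.262982)) / 2.51226 = 0.271029
  phi_hat_1 = (-3.0723 - (-3.0723)(0.271029) - (3.0188)(-0.262982)) / 4.5753 = -0.315985
So phi_hat = [-0.3160, 0.2710, -0.2630].
Therefore phi_hat_1 = -0.3160.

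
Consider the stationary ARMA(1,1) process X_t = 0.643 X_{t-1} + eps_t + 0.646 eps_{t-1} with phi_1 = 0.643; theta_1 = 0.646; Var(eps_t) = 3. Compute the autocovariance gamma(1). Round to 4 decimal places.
\gamma(1) = 9.3313

Multiply the model equation by X_{t-k} and take expectations. With theta_0 = psi_0 = 1 and psi_j the MA(infinity) weights, this gives
  gamma(k) - sum_i phi_i gamma(k-i) = c_k,
  c_k = sigma^2 * sum_{j=k..q} theta_j psi_{j-k}   (c_k = 0 for k > q),
using gamma(-m) = gamma(m).
psi-weights needed (psi_j = theta_j + sum_i phi_i psi_{j-i}):
  psi_1 = theta_1 + phi_1 = 0.646 + (0.643) = 1.289
Right-hand sides:
  c_0 = sigma^2 (1 + theta_1 psi_1) = 3 * (1 + (0.646)(1.289)) = 3 * 1.832694 = 5.498082
  c_1 = sigma^2 theta_1 = 3 * (0.646) = 1.938
  c_2 = 0
Equations for k = 0 and k = 1 (AR order 1):
  gamma(0) = phi_1 gamma(1) + c_0
  gamma(1) = phi_1 gamma(0) + c_1
Substituting the second into the first: gamma(0) (1 - phi_1^2) = c_0 + phi_1 c_1, so
  gamma(0) = (c_0 + phi_1 c_1) / (1 - phi_1^2) = (5.498082 + (0.643)(1.938)) / (1 - (0.643)^2) = 6.744216 / 0.586551 = 11.49809.
  gamma(1) = phi_1 gamma(0) + c_1 = (0.643)(11.49809) + (1.938) = 9.331272.
Therefore gamma(1) = 9.3313 (to 4 decimal places).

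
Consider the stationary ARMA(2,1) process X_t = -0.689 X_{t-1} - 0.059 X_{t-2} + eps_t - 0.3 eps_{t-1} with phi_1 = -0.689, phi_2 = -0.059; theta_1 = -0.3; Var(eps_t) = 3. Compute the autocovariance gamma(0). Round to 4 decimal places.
\gamma(0) = 7.7278

Multiply the model equation by X_{t-k} and take expectations. With theta_0 = psi_0 = 1 and psi_j the MA(infinity) weights, this gives
  gamma(k) - sum_i phi_i gamma(k-i) = c_k,
  c_k = sigma^2 * sum_{j=k..q} theta_j psi_{j-k}   (c_k = 0 for k > q),
using gamma(-m) = gamma(m).
psi-weights needed (psi_j = theta_j + sum_i phi_i psi_{j-i}):
  psi_1 = theta_1 + phi_1 = -0.3 + (-0.689) = -0.989
Right-hand sides:
  c_0 = sigma^2 (1 + theta_1 psi_1) = 3 * (1 + (-0.3)(-0.989)) = 3 * 1.2967 = 3.8901
  c_1 = sigma^2 theta_1 = 3 * (-0.3) = -0.9
  c_2 = 0
Equations for k = 0, 1, 2 (AR order 2, c_2 = 0):
  (E0) gamma(0) = phi_1 gamma(1) + phi_2 gamma(2) + c_0
  (E1) gamma(1) = phi_1 gamma(0) + phi_2 gamma(1) + c_1
  (E2) gamma(2) = phi_1 gamma(1) + phi_2 gamma(0)
From (E1): gamma(1) = A gamma(0) + B with
  A = phi_1 / (1 - phi_2) = -0.689 / 1.059 = -0.650614,   B = c_1 / (1 - phi_2) = -0.9 / 1.059 = -0.849858.
Insert (E2) into (E0): gamma(0) (1 - phi_2^2) = phi_1 (1 + phi_2) gamma(1) + c_0.
  phi_1 (1 + phi_2) = (-0.689)(0.941) = -0.648349,   1 - phi_2^2 = 0.996519.
Replace gamma(1) by A gamma(0) + B and collect gamma(0):
  gamma(0) [0.996519 - (-0.648349)(-0.650614)] = (-0.648349)(-0.849858) + 3.8901
  gamma(0) * 0.574694 = 4.441105
  gamma(0) = 4.441105 / 0.574694 = 7.72777.
Therefore gamma(0) = 7.7278 (to 4 decimal places).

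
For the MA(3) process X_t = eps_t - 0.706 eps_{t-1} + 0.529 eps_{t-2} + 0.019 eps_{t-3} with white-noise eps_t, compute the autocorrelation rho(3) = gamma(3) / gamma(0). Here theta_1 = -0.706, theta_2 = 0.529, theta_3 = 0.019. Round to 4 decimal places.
\rho(3) = 0.0107

For an MA(q) process with theta_0 = 1, the autocovariance is
  gamma(k) = sigma^2 * sum_{i=0..q-k} theta_i * theta_{i+k},
and rho(k) = gamma(k) / gamma(0). Sigma^2 cancels.
  numerator   = (1)*(0.019) = 0.019.
  denominator = (1)^2 + (-0.706)^2 + (0.529)^2 + (0.019)^2 = 1.778638.
  rho(3) = 0.019 / 1.778638 = 0.0107.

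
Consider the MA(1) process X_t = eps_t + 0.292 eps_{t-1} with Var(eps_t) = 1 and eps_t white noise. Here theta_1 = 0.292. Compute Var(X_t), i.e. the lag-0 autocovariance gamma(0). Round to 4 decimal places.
\gamma(0) = 1.0853

For an MA(q) process X_t = eps_t + sum_i theta_i eps_{t-i} with
Var(eps_t) = sigma^2, the variance is
  gamma(0) = sigma^2 * (1 + sum_i theta_i^2).
  sum_i theta_i^2 = (0.292)^2 = 0.085264.
  gamma(0) = 1 * (1 + 0.085264) = 1 * 1.085264 = 1.085264, which rounds to 1.0853.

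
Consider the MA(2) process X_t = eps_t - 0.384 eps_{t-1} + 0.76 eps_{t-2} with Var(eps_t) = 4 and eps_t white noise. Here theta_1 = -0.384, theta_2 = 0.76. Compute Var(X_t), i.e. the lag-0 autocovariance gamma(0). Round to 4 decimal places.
\gamma(0) = 6.9002

For an MA(q) process X_t = eps_t + sum_i theta_i eps_{t-i} with
Var(eps_t) = sigma^2, the variance is
  gamma(0) = sigma^2 * (1 + sum_i theta_i^2).
  sum_i theta_i^2 = (-0.384)^2 + (0.76)^2 = 0.147456 + 0.5776 = 0.725056.
  gamma(0) = 4 * (1 + 0.725056) = 4 * 1.725056 = 6.900224, which rounds to 6.9002.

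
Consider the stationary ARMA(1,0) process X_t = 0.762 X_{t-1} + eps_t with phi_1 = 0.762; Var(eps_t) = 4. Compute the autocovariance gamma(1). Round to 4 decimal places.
\gamma(1) = 7.2683

Multiply the model equation by X_{t-k} and take expectations. With theta_0 = psi_0 = 1 and psi_j the MA(infinity) weights, this gives
  gamma(k) - sum_i phi_i gamma(k-i) = c_k,
  c_k = sigma^2 * sum_{j=k..q} theta_j psi_{j-k}   (c_k = 0 for k > q),
using gamma(-m) = gamma(m).
Pure AR (q = 0): c_0 = sigma^2 = 4, c_k = 0 for k >= 1.
Equations for k = 0 and k = 1 (AR order 1):
  gamma(0) = phi_1 gamma(1) + c_0
  gamma(1) = phi_1 gamma(0) + c_1
Substituting the second into the first: gamma(0) (1 - phi_1^2) = c_0 + phi_1 c_1, so
  gamma(0) = c_0 / (1 - phi_1^2) = 4 / (1 - (0.762)^2) = 4 / 0.419356 = 9.538435.
  gamma(1) = phi_1 gamma(0) = (0.762)(9.538435) = 7.268288.
Therefore gamma(1) = 7.2683 (to 4 decimal places).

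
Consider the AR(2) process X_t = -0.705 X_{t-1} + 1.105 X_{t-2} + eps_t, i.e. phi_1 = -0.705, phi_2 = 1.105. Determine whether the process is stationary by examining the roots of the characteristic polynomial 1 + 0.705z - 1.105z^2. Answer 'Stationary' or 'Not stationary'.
\text{Not stationary}

The AR(p) characteristic polynomial is P(z) = 1 + 0.705z - 1.105z^2.
Stationarity requires all roots to lie outside the unit circle, i.e. |z| > 1 for every root.
Set 1 + (0.705) z + (-1.105) z^2 = 0, i.e. a z^2 + b z + c = 0 with a = -1.105, b = 0.705, c = 1.
Discriminant D = b^2 - 4ac = (0.705)^2 - 4*(-1.105)*1 = 0.497025 - (-4.42) = 4.917025.
D >= 0, so the roots are real: z = (-b +/- sqrt(D)) / (2a) = (-0.705 +/- 2.217437) / (-2.21).
  z_1 = (-0.705 + 2.217437) / (-2.21) = -0.6844,   |z_1| = 0.6844.
  z_2 = (-0.705 - 2.217437) / (-2.21) = 1.3224,   |z_2| = 1.3224.
Moduli of all roots: 0.6844, 1.3224.
All moduli strictly greater than 1? No.
Verdict: Not stationary.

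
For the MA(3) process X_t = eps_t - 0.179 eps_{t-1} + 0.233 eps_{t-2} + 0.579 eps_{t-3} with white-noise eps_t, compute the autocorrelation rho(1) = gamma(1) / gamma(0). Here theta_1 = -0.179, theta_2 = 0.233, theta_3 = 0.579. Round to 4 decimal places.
\rho(1) = -0.0604

For an MA(q) process with theta_0 = 1, the autocovariance is
  gamma(k) = sigma^2 * sum_{i=0..q-k} theta_i * theta_{i+k},
and rho(k) = gamma(k) / gamma(0). Sigma^2 cancels.
  numerator   = (1)*(-0.179) + (-0.179)*(0.233) + (0.233)*(0.579) = -0.0858.
  denominator = (1)^2 + (-0.179)^2 + (0.233)^2 + (0.579)^2 = 1.421571.
  rho(1) = -0.0858 / 1.421571 = -0.0604.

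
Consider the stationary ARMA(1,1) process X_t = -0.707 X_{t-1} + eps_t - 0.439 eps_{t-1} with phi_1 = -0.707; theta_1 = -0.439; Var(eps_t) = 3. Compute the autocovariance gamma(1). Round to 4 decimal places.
\gamma(1) = -9.0074

Multiply the model equation by X_{t-k} and take expectations. With theta_0 = psi_0 = 1 and psi_j the MA(infinity) weights, this gives
  gamma(k) - sum_i phi_i gamma(k-i) = c_k,
  c_k = sigma^2 * sum_{j=k..q} theta_j psi_{j-k}   (c_k = 0 for k > q),
using gamma(-m) = gamma(m).
psi-weights needed (psi_j = theta_j + sum_i phi_i psi_{j-i}):
  psi_1 = theta_1 + phi_1 = -0.439 + (-0.707) = -1.146
Right-hand sides:
  c_0 = sigma^2 (1 + theta_1 psi_1) = 3 * (1 + (-0.439)(-1.146)) = 3 * 1.503094 = 4.509282
  c_1 = sigma^2 theta_1 = 3 * (-0.439) = -1.317
  c_2 = 0
Equations for k = 0 and k = 1 (AR order 1):
  gamma(0) = phi_1 gamma(1) + c_0
  gamma(1) = phi_1 gamma(0) + c_1
Substituting the second into the first: gamma(0) (1 - phi_1^2) = c_0 + phi_1 c_1, so
  gamma(0) = (c_0 + phi_1 c_1) / (1 - phi_1^2) = (4.509282 + (-0.707)(-1.317)) / (1 - (-0.707)^2) = 5.440401 / 0.500151 = 10.877517.
  gamma(1) = phi_1 gamma(0) + c_1 = (-0.707)(10.877517) + (-1.317) = -9.007405.
Therefore gamma(1) = -9.0074 (to 4 decimal places).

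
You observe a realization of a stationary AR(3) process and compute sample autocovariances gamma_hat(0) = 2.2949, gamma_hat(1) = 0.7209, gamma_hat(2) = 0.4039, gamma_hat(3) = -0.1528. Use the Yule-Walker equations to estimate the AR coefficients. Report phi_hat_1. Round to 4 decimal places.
\hat\phi_{1} = 0.3010

The Yule-Walker equations for an AR(p) process read, in matrix form,
  Gamma_p phi = r_p,   with   (Gamma_p)_{ij} = gamma(|i - j|),
                       (r_p)_i = gamma(i),   i,j = 1..p.
Substitute the sample gammas (Toeplitz matrix and right-hand side of size 3):
  Gamma_p = [[2.2949, 0.7209, 0.4039], [0.7209, 2.2949, 0.7209], [0.4039, 0.7209, 2.2949]]
  r_p     = [0.7209, 0.4039, -0.1528]
Written out (R1..R3):
  (R1) 2.2949 phi_1 + 0.7209 phi_2 + 0.4039 phi_3 = 0.7209
  (R2) 0.7209 phi_1 + 2.2949 phi_2 + 0.7209 phi_3 = 0.4039
  (R3) 0.4039 phi_1 + 0.7209 phi_2 + 2.2949 phi_3 = -0.1528
Gaussian elimination:
  R2 <- R2 - (0.7209/2.2949) R1 = R2 - (0.314131) R1:  2.068443 phi_2 + 0.594022 phi_3 = 0.177443
  R3 <- R3 - (0.4039/2.2949) R1 = R3 - (0.175999) R1:  0.594022 phi_2 + 2.223814 phi_3 = -0.279678
  R3 <- R3 - (0.594022/2.068443) R2 = R3 - (0.287183) R2:  2.053221 phi_3 = -0.330636
Back-substitution:
  phi_hat_3 = -0.330636 / 2.053221 = -0.161033
  phi_hat_2 = (0.177443 - (0.594022)(-0.161033)) / 2.068443 = 0.132032
  phi_hat_1 = (0.7209 - (0.7209)(0.132032) - (0.4039)(-0.161033)) / 2.2949 = 0.300998
So phi_hat = [0.3010, 0.1320, -0.1610].
Therefore phi_hat_1 = 0.3010.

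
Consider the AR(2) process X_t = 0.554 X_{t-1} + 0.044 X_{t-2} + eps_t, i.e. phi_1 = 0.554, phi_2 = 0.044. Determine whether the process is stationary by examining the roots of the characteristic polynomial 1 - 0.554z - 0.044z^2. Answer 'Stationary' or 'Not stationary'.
\text{Stationary}

The AR(p) characteristic polynomial is P(z) = 1 - 0.554z - 0.044z^2.
Stationarity requires all roots to lie outside the unit circle, i.e. |z| > 1 for every root.
Set 1 + (-0.554) z + (-0.044) z^2 = 0, i.e. a z^2 + b z + c = 0 with a = -0.044, b = -0.554, c = 1.
Discriminant D = b^2 - 4ac = (-0.554)^2 - 4*(-0.044)*1 = 0.306916 - (-0.176) = 0.482916.
D >= 0, so the roots are real: z = (-b +/- sqrt(D)) / (2a) = (0.554 +/- 0.694922) / (-0.088).
  z_1 = (0.554 + 0.694922) / (-0.088) = -14.1923,   |z_1| = 14.1923.
  z_2 = (0.554 - 0.694922) / (-0.088) = 1.6014,   |z_2| = 1.6014.
Moduli of all roots: 14.1923, 1.6014.
All moduli strictly greater than 1? Yes.
Verdict: Stationary.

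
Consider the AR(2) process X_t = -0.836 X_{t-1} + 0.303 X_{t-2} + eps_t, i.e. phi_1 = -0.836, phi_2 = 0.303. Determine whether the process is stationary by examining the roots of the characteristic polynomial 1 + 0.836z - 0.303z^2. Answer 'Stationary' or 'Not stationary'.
\text{Not stationary}

The AR(p) characteristic polynomial is P(z) = 1 + 0.836z - 0.303z^2.
Stationarity requires all roots to lie outside the unit circle, i.e. |z| > 1 for every root.
Set 1 + (0.836) z + (-0.303) z^2 = 0, i.e. a z^2 + b z + c = 0 with a = -0.303, b = 0.836, c = 1.
Discriminant D = b^2 - 4ac = (0.836)^2 - 4*(-0.303)*1 = 0.698896 - (-1.212) = 1.910896.
D >= 0, so the roots are real: z = (-b +/- sqrt(D)) / (2a) = (-0.836 +/- 1.382352) / (-0.606).
  z_1 = (-0.836 + 1.382352) / (-0.606) = -0.9016,   |z_1| = 0.9016.
  z_2 = (-0.836 - 1.382352) / (-0.606) = 3.6606,   |z_2| = 3.6606.
Moduli of all roots: 0.9016, 3.6606.
All moduli strictly greater than 1? No.
Verdict: Not stationary.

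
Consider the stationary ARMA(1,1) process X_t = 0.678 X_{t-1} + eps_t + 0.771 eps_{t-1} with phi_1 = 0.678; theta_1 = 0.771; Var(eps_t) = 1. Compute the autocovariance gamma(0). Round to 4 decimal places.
\gamma(0) = 4.8859

Multiply the model equation by X_{t-k} and take expectations. With theta_0 = psi_0 = 1 and psi_j the MA(infinity) weights, this gives
  gamma(k) - sum_i phi_i gamma(k-i) = c_k,
  c_k = sigma^2 * sum_{j=k..q} theta_j psi_{j-k}   (c_k = 0 for k > q),
using gamma(-m) = gamma(m).
psi-weights needed (psi_j = theta_j + sum_i phi_i psi_{j-i}):
  psi_1 = theta_1 + phi_1 = 0.771 + (0.678) = 1.449
Right-hand sides:
  c_0 = sigma^2 (1 + theta_1 psi_1) = 1 * (1 + (0.771)(1.449)) = 1 * 2.117179 = 2.117179
  c_1 = sigma^2 theta_1 = 1 * (0.771) = 0.771
  c_2 = 0
Equations for k = 0 and k = 1 (AR order 1):
  gamma(0) = phi_1 gamma(1) + c_0
  gamma(1) = phi_1 gamma(0) + c_1
Substituting the second into the first: gamma(0) (1 - phi_1^2) = c_0 + phi_1 c_1, so
  gamma(0) = (c_0 + phi_1 c_1) / (1 - phi_1^2) = (2.117179 + (0.678)(0.771)) / (1 - (0.678)^2) = 2.639917 / 0.540316 = 4.885876.
Therefore gamma(0) = 4.8859 (to 4 decimal places).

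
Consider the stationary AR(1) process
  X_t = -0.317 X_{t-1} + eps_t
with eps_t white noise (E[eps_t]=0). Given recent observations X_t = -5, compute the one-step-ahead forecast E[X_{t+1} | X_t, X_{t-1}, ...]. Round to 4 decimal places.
E[X_{t+1} \mid \mathcal F_t] = 1.5850

For an AR(p) model X_t = c + sum_i phi_i X_{t-i} + eps_t, the
one-step-ahead conditional mean is
  E[X_{t+1} | X_t, ...] = c + sum_i phi_i X_{t+1-i}.
Substitute known values:
  E[X_{t+1} | ...] = (-0.317) * (-5)
                   = 1.5850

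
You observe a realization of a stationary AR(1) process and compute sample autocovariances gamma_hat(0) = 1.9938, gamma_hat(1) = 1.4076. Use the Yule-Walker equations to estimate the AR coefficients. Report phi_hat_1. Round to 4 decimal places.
\hat\phi_{1} = 0.7060

The Yule-Walker equations for an AR(p) process read, in matrix form,
  Gamma_p phi = r_p,   with   (Gamma_p)_{ij} = gamma(|i - j|),
                       (r_p)_i = gamma(i),   i,j = 1..p.
Substitute the sample gammas (Toeplitz matrix and right-hand side of size 1):
  Gamma_p = [[1.9938]]
  r_p     = [1.4076]
With p = 1 this is the single equation gamma(0) phi_1 = gamma(1):
  phi_hat_1 = gamma(1) / gamma(0) = 1.4076 / 1.9938 = 0.7060.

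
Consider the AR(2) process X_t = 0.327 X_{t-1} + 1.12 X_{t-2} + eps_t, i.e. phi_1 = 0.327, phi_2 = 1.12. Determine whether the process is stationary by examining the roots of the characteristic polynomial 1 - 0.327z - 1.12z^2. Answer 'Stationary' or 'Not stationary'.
\text{Not stationary}

The AR(p) characteristic polynomial is P(z) = 1 - 0.327z - 1.12z^2.
Stationarity requires all roots to lie outside the unit circle, i.e. |z| > 1 for every root.
Set 1 + (-0.327) z + (-1.12) z^2 = 0, i.e. a z^2 + b z + c = 0 with a = -1.12, b = -0.327, c = 1.
Discriminant D = b^2 - 4ac = (-0.327)^2 - 4*(-1.12)*1 = 0.106929 - (-4.48) = 4.586929.
D >= 0, so the roots are real: z = (-b +/- sqrt(D)) / (2a) = (0.327 +/- 2.141712) / (-2.24).
  z_1 = (0.327 + 2.141712) / (-2.24) = -1.1021,   |z_1| = 1.1021.
  z_2 = (0.327 - 2.141712) / (-2.24) = 0.8101,   |z_2| = 0.8101.
Moduli of all roots: 1.1021, 0.8101.
All moduli strictly greater than 1? No.
Verdict: Not stationary.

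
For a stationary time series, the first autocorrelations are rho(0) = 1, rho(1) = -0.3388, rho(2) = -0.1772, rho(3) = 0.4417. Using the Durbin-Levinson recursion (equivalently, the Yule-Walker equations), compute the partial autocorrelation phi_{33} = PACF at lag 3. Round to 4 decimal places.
\phi_{33} = 0.3170

The PACF at lag k is phi_{kk}, the last component of the solution
to the Yule-Walker system G_k phi = r_k where
  (G_k)_{ij} = rho(|i - j|), (r_k)_i = rho(i), i,j = 1..k.
Equivalently, Durbin-Levinson gives phi_{kk} iteratively:
  phi_{11} = rho(1)
  phi_{kk} = [rho(k) - sum_{j=1..k-1} phi_{k-1,j} rho(k-j)]
            / [1 - sum_{j=1..k-1} phi_{k-1,j} rho(j)],
  phi_{k,j} = phi_{k-1,j} - phi_{kk} phi_{k-1,k-j},  j = 1..k-1.
Step k = 1:
  phi_11 = rho(1) = -0.3388.
Step k = 2:
  phi_22 = [rho(2) - phi_11 rho(1)] / [1 - phi_11 rho(1)] = [-0.1772 - (-0.3388)(-0.3388)] / [1 - (-0.3388)(-0.3388)]
         = -0.29198544 / 0.88521456 = -0.329847.
  Update: phi_21 = phi_11 - phi_22 phi_11 = -0.3388 - (-0.329847)(-0.3388) = -0.450552.
Step k = 3:
  phi_33 = [rho(3) - phi_21 rho(2) - phi_22 rho(1)] / [1 - phi_21 rho(1) - phi_22 rho(2)]
    numerator   = 0.4417 - (-0.450552)(-0.1772) - (-0.329847)(-0.3388) = 0.25010996
    denominator = 1 - (-0.450552)(-0.3388) - (-0.329847)(-0.1772) = 0.78890401
  phi_33 = 0.25010996 / 0.78890401 = 0.317.
Therefore phi_{33} = 0.3170.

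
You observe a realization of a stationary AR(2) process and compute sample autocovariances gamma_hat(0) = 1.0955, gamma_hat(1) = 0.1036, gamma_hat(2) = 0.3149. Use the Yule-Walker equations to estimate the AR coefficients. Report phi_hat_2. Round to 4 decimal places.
\hat\phi_{2} = 0.2810

The Yule-Walker equations for an AR(p) process read, in matrix form,
  Gamma_p phi = r_p,   with   (Gamma_p)_{ij} = gamma(|i - j|),
                       (r_p)_i = gamma(i),   i,j = 1..p.
Substitute the sample gammas (Toeplitz matrix and right-hand side of size 2):
  Gamma_p = [[1.0955, 0.1036], [0.1036, 1.0955]]
  r_p     = [0.1036, 0.3149]
Written out:
  1.0955 phi_1 + 0.1036 phi_2 = 0.1036
  0.1036 phi_1 + 1.0955 phi_2 = 0.3149
Solve by Cramer's rule:
  det = gamma(0)^2 - gamma(1)^2 = (1.0955)^2 - (0.1036)^2 = 1.20012025 - 0.01073296 = 1.18938729
  phi_hat_1 = [gamma(1) gamma(0) - gamma(1) gamma(2)] / det = [(0.1036)(1.0955) - (0.1036)(0.3149)] / 1.18938729 = 0.08087016 / 1.18938729 = 0.068
  phi_hat_2 = [gamma(0) gamma(2) - gamma(1)^2] / det = [(1.0955)(0.3149) - (0.1036)^2] / 1.18938729 = 0.33423999 / 1.18938729 = 0.281
So phi_hat = [0.0680, 0.2810].
Therefore phi_hat_2 = 0.2810.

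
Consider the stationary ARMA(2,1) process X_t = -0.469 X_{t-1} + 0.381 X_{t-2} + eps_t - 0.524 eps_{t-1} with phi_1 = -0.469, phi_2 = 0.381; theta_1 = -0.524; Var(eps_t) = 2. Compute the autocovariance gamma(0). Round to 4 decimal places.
\gamma(0) = 11.3628

Multiply the model equation by X_{t-k} and take expectations. With theta_0 = psi_0 = 1 and psi_j the MA(infinity) weights, this gives
  gamma(k) - sum_i phi_i gamma(k-i) = c_k,
  c_k = sigma^2 * sum_{j=k..q} theta_j psi_{j-k}   (c_k = 0 for k > q),
using gamma(-m) = gamma(m).
psi-weights needed (psi_j = theta_j + sum_i phi_i psi_{j-i}):
  psi_1 = theta_1 + phi_1 = -0.524 + (-0.469) = -0.993
Right-hand sides:
  c_0 = sigma^2 (1 + theta_1 psi_1) = 2 * (1 + (-0.524)(-0.993)) = 2 * 1.520332 = 3.040664
  c_1 = sigma^2 theta_1 = 2 * (-0.524) = -1.048
  c_2 = 0
Equations for k = 0, 1, 2 (AR order 2, c_2 = 0):
  (E0) gamma(0) = phi_1 gamma(1) + phi_2 gamma(2) + c_0
  (E1) gamma(1) = phi_1 gamma(0) + phi_2 gamma(1) + c_1
  (E2) gamma(2) = phi_1 gamma(1) + phi_2 gamma(0)
From (E1): gamma(1) = A gamma(0) + B with
  A = phi_1 / (1 - phi_2) = -0.469 / 0.619 = -0.757674,   B = c_1 / (1 - phi_2) = -1.048 / 0.619 = -1.693053.
Insert (E2) into (E0): gamma(0) (1 - phi_2^2) = phi_1 (1 + phi_2) gamma(1) + c_0.
  phi_1 (1 + phi_2) = (-0.469)(1.381) = -0.647689,   1 - phi_2^2 = 0.854839.
Replace gamma(1) by A gamma(0) + B and collect gamma(0):
  gamma(0) [0.854839 - (-0.647689)(-0.757674)] = (-0.647689)(-1.693053) + 3.040664
  gamma(0) * 0.364102 = 4.137236
  gamma(0) = 4.137236 / 0.364102 = 11.362846.
Therefore gamma(0) = 11.3628 (to 4 decimal places).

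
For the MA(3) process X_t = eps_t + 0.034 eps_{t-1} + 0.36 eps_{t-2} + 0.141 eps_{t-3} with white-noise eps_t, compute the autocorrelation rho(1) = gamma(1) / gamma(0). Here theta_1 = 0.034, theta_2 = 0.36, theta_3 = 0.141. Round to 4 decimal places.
\rho(1) = 0.0843

For an MA(q) process with theta_0 = 1, the autocovariance is
  gamma(k) = sigma^2 * sum_{i=0..q-k} theta_i * theta_{i+k},
and rho(k) = gamma(k) / gamma(0). Sigma^2 cancels.
  numerator   = (1)*(0.034) + (0.034)*(0.36) + (0.36)*(0.141) = 0.097.
  denominator = (1)^2 + (0.034)^2 + (0.36)^2 + (0.141)^2 = 1.150637.
  rho(1) = 0.097 / 1.150637 = 0.0843.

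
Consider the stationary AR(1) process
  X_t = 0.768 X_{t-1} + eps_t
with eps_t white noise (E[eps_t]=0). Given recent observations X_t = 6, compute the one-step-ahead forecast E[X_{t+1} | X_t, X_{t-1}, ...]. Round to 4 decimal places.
E[X_{t+1} \mid \mathcal F_t] = 4.6080

For an AR(p) model X_t = c + sum_i phi_i X_{t-i} + eps_t, the
one-step-ahead conditional mean is
  E[X_{t+1} | X_t, ...] = c + sum_i phi_i X_{t+1-i}.
Substitute known values:
  E[X_{t+1} | ...] = (0.768) * (6)
                   = 4.6080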